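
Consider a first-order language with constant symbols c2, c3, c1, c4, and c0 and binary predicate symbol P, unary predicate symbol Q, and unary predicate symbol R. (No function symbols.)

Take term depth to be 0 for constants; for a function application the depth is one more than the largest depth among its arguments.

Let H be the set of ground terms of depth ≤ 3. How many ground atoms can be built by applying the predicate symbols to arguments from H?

35

First count ground terms of depth ≤ 3.
With no function symbols every ground term is a constant, so there are exactly 5 ground terms at every depth bound.
N_0 = 5
N_1 = 5
N_2 = 5
N_3 = 5
Explicitly: c2, c3, c1, c4, c0.
So |H| = 5.
Ground atoms are formed by filling each argument slot of a predicate with a term from H, so an r-ary predicate gives |H|^r atoms:
  P: 5^2 = 25;  Q: 5;  R: 5
Total ground atoms: 25 + 5 + 5 = 35.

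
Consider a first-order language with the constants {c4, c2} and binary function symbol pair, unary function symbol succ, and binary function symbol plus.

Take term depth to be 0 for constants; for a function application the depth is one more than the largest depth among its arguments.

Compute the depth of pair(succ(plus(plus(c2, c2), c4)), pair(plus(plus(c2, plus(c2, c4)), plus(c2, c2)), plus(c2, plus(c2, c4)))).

depth(plus(c2, c2)) = 1 + max(0, 0) = 1
depth(plus(plus(c2, c2), c4)) = 1 + max(1, 0) = 2
depth(succ(plus(plus(c2, c2), c4))) = 1 + depth(plus(plus(c2, c2), c4)) = 1 + 2 = 3
depth(plus(c2, c4)) = 1 + max(0, 0) = 1
depth(plus(c2, plus(c2, c4))) = 1 + max(0, 1) = 2
depth(plus(plus(c2, plus(c2, c4)), plus(c2, c2))) = 1 + max(2, 1) = 3
depth(pair(plus(plus(c2, plus(c2, c4)), plus(c2, c2)), plus(c2, plus(c2, c4)))) = 1 + max(3, 2) = 4
depth(pair(succ(plus(plus(c2, c2), c4)), pair(plus(plus(c2, plus(c2, c4)), plus(c2, c2)), plus(c2, plus(c2, c4))))) = 1 + max(3, 4) = 5

5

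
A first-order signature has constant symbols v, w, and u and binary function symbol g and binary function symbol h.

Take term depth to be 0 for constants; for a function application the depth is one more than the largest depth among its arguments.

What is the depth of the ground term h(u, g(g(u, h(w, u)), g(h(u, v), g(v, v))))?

depth(h(w, u)) = 1 + max(0, 0) = 1
depth(g(u, h(w, u))) = 1 + max(0, 1) = 2
depth(h(u, v)) = 1 + max(0, 0) = 1
depth(g(v, v)) = 1 + max(0, 0) = 1
depth(g(h(u, v), g(v, v))) = 1 + max(1, 1) = 2
depth(g(g(u, h(w, u)), g(h(u, v), g(v, v)))) = 1 + max(2, 2) = 3
depth(h(u, g(g(u, h(w, u)), g(h(u, v), g(v, v))))) = 1 + max(0, 3) = 4

4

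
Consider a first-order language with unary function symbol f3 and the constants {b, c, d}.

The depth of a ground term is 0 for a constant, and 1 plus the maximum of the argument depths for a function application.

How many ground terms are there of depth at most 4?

Let N_k count ground terms of depth at most k. Each non-constant term of depth ≤ k is some function symbol applied to depth-≤(k−1) arguments, giving N_k = 3 + N_{k-1}.
N_0 = 3
N_1 = 3 + 3 = 6
N_2 = 3 + 6 = 9
N_3 = 3 + 9 = 12
N_4 = 3 + 12 = 15

15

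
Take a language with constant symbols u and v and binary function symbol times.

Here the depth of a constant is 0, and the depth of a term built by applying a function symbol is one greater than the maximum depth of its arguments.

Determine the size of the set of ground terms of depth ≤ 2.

38

Let N_k = |{terms of depth ≤ k}|. Then N_0 = 2 and N_k = 2 + N_{k-1}^2 for k ≥ 1 (one summand per function symbol, arity giving the exponent).
N_0 = 2
N_1 = 2 + 2^2 = 6
N_2 = 2 + 6^2 = 38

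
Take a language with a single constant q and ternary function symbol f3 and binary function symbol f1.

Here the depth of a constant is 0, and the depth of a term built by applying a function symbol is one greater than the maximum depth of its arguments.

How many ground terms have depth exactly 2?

34

Count level by level. With function symbols f3/3, f1/2, the terms of depth ≤ k are the 1 constant together with each function applied to depth-≤(k−1) tuples, so N_k = 1 + N_{k-1}^3 + N_{k-1}^2.
N_0 = 1
N_1 = 1 + 1^3 + 1^2 = 3
N_2 = 1 + 3^3 + 3^2 = 37
Terms of depth exactly 2: N_2 − N_1 = 37 − 3 = 34.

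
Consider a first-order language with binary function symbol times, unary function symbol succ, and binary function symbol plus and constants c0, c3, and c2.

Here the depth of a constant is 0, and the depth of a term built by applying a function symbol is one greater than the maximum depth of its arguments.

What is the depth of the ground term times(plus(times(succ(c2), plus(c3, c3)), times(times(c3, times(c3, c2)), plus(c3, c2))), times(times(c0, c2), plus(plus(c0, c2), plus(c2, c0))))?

depth(succ(c2)) = 1 + depth(c2) = 1 + 0 = 1
depth(plus(c3, c3)) = 1 + max(0, 0) = 1
depth(times(succ(c2), plus(c3, c3))) = 1 + max(1, 1) = 2
depth(times(c3, c2)) = 1 + max(0, 0) = 1
depth(times(c3, times(c3, c2))) = 1 + max(0, 1) = 2
depth(plus(c3, c2)) = 1 + max(0, 0) = 1
depth(times(times(c3, times(c3, c2)), plus(c3, c2))) = 1 + max(2, 1) = 3
depth(plus(times(succ(c2), plus(c3, c3)), times(times(c3, times(c3, c2)), plus(c3, c2)))) = 1 + max(2, 3) = 4
depth(times(c0, c2)) = 1 + max(0, 0) = 1
depth(plus(c0, c2)) = 1 + max(0, 0) = 1
depth(plus(c2, c0)) = 1 + max(0, 0) = 1
depth(plus(plus(c0, c2), plus(c2, c0))) = 1 + max(1, 1) = 2
depth(times(times(c0, c2), plus(plus(c0, c2), plus(c2, c0)))) = 1 + max(1, 2) = 3
depth(times(plus(times(succ(c2), plus(c3, c3)), times(times(c3, times(c3, c2)), plus(c3, c2))), times(times(c0, c2), plus(plus(c0, c2), plus(c2, c0))))) = 1 + max(4, 3) = 5

5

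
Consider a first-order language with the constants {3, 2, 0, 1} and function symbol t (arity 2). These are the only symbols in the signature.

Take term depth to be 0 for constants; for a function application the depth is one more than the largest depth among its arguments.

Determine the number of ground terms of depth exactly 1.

Let N_k = |{terms of depth ≤ k}|. Then N_0 = 4 and N_k = 4 + N_{k-1}^2 for k ≥ 1 (one summand per function symbol, arity giving the exponent).
N_0 = 4
N_1 = 4 + 4^2 = 20
Terms of depth exactly 1: N_1 − N_0 = 20 − 4 = 16.

16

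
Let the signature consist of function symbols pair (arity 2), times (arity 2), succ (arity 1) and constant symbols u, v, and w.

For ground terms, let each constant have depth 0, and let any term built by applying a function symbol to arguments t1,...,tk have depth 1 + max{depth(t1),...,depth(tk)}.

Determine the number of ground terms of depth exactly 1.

Count level by level. With function symbols pair/2, times/2, succ/1, the terms of depth ≤ k are the 3 constants together with each function applied to depth-≤(k−1) tuples, so N_k = 3 + N_{k-1}^2 + N_{k-1}^2 + N_{k-1}.
N_0 = 3
N_1 = 3 + 3^2 + 3^2 + 3 = 24
Terms of depth exactly 1: N_1 − N_0 = 24 − 3 = 21.

21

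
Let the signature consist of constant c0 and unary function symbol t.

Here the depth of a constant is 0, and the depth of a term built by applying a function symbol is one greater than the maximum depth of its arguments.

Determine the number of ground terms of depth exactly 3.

Count level by level. With function symbols t/1, the terms of depth ≤ k are the 1 constant together with each function applied to depth-≤(k−1) tuples, so N_k = 1 + N_{k-1}.
N_0 = 1
N_1 = 1 + 1 = 2
N_2 = 1 + 2 = 3
N_3 = 1 + 3 = 4
Terms of depth exactly 3: N_3 − N_2 = 4 − 3 = 1.

1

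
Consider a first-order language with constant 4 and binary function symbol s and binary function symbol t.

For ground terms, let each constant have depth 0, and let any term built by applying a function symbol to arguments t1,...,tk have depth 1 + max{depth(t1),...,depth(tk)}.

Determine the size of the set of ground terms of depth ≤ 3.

Write N_k for the number of ground terms of depth ≤ k. A term of depth ≤ k is either a constant or a function symbol applied to arguments of depth ≤ k−1, so N_k = 1 + N_{k-1}^2 + N_{k-1}^2.
N_0 = 1
N_1 = 1 + 1^2 + 1^2 = 3
N_2 = 1 + 3^2 + 3^2 = 19
N_3 = 1 + 19^2 + 19^2 = 723

723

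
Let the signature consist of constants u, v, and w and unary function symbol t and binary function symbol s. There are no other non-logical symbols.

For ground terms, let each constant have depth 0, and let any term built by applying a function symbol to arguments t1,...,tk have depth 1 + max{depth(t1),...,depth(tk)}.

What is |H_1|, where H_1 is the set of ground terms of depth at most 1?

If N_k denotes the number of depth-≤k ground terms, the 3 constants give N_0 = 3, and each function symbol of arity r contributes N_{k-1}^r new terms at level k: N_k = 3 + N_{k-1} + N_{k-1}^2.
N_0 = 3
N_1 = 3 + 3 + 3^2 = 15

15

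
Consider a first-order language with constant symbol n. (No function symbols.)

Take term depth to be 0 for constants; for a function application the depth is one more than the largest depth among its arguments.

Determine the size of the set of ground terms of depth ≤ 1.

1

With no function symbols every ground term is a constant, so there is exactly 1 ground term at every depth bound.
N_0 = 1
N_1 = 1
Explicitly: n.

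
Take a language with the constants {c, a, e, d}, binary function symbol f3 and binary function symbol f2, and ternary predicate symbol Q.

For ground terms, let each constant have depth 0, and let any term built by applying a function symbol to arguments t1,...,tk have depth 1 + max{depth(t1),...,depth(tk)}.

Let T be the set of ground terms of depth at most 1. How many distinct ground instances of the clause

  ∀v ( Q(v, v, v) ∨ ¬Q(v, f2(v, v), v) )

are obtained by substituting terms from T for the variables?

Ground terms of depth ≤ 1:
  Count level by level. With function symbols f3/2, f2/2, the terms of depth ≤ k are the 4 constants together with each function applied to depth-≤(k−1) tuples, so N_k = 4 + N_{k-1}^2 + N_{k-1}^2.
  N_0 = 4
  N_1 = 4 + 4^2 + 4^2 = 36
So there are 36 ground terms available for substitution.
The clause has 1 distinct variable (v), which appears in the body. In the free term algebra distinct substitutions yield syntactically distinct ground instances.
Number of ground instances = 36.

36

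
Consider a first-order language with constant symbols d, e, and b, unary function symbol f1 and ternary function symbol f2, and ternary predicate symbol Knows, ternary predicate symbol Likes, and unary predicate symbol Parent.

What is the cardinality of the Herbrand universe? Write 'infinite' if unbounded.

infinite

The signature has at least one function symbol (f1, arity 1) and at least one constant (d).
Iterating f1 gives infinitely many distinct ground terms: d, f1(d), f1(f1(d)), ...
So the Herbrand universe is infinite.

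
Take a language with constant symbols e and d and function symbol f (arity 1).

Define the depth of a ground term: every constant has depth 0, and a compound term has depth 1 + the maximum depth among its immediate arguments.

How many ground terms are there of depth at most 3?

8

Let N_k count ground terms of depth at most k. Each non-constant term of depth ≤ k is some function symbol applied to depth-≤(k−1) arguments, giving N_k = 2 + N_{k-1}.
N_0 = 2
N_1 = 2 + 2 = 4
N_2 = 2 + 4 = 6
N_3 = 2 + 6 = 8
Explicitly: e, d, f(e), f(d), f(f(e)), f(f(d)), f(f(f(e))), f(f(f(d))).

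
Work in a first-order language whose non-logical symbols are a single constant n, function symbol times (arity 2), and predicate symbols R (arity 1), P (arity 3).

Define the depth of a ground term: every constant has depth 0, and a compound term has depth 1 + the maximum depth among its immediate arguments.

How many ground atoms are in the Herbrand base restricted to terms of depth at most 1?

10

First count ground terms of depth ≤ 1.
If N_k denotes the number of depth-≤k ground terms, the 1 constant gives N_0 = 1, and each function symbol of arity r contributes N_{k-1}^r new terms at level k: N_k = 1 + N_{k-1}^2.
N_0 = 1
N_1 = 1 + 1^2 = 2
Explicitly: n, times(n, n).
So |H| = 2.
A ground atom is a predicate applied to a tuple of terms from H, so the count is the sum over predicates of |H|^arity:
  R: 2;  P: 2^3 = 8
Total ground atoms: 2 + 8 = 10.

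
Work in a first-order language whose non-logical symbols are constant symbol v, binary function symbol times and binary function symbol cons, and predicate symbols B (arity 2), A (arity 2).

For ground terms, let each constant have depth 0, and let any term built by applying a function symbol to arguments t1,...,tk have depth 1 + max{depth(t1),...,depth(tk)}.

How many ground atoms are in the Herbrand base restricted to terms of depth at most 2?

722

First count ground terms of depth ≤ 2.
Write N_k for the number of ground terms of depth ≤ k. A term of depth ≤ k is either a constant or a function symbol applied to arguments of depth ≤ k−1, so N_k = 1 + N_{k-1}^2 + N_{k-1}^2.
N_0 = 1
N_1 = 1 + 1^2 + 1^2 = 3
N_2 = 1 + 3^2 + 3^2 = 19
So |H| = 19.
For each predicate symbol, the number of ground atoms is |H| raised to its arity; summing:
  B: 19^2 = 361;  A: 19^2 = 361
Total ground atoms: 361 + 361 = 722.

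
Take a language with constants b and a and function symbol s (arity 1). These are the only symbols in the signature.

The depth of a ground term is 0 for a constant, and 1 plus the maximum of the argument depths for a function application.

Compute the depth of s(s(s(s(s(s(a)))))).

6

depth(s(a)) = 1 + depth(a) = 1 + 0 = 1
depth(s(s(a))) = 1 + depth(s(a)) = 1 + 1 = 2
depth(s(s(s(a)))) = 1 + depth(s(s(a))) = 1 + 2 = 3
depth(s(s(s(s(a))))) = 1 + depth(s(s(s(a)))) = 1 + 3 = 4
depth(s(s(s(s(s(a)))))) = 1 + depth(s(s(s(s(a))))) = 1 + 4 = 5
depth(s(s(s(s(s(s(a))))))) = 1 + depth(s(s(s(s(s(a)))))) = 1 + 5 = 6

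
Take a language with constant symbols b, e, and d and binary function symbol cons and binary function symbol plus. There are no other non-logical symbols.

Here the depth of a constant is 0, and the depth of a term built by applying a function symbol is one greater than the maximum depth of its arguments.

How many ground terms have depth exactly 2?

Count level by level. With function symbols cons/2, plus/2, the terms of depth ≤ k are the 3 constants together with each function applied to depth-≤(k−1) tuples, so N_k = 3 + N_{k-1}^2 + N_{k-1}^2.
N_0 = 3
N_1 = 3 + 3^2 + 3^2 = 21
N_2 = 3 + 21^2 + 21^2 = 885
Terms of depth exactly 2: N_2 − N_1 = 885 − 21 = 864.

864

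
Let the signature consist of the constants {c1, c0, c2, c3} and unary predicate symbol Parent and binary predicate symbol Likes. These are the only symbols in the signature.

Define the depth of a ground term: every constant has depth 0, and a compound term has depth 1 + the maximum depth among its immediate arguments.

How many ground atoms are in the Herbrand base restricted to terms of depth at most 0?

20

First count ground terms of depth ≤ 0.
With no function symbols every ground term is a constant, so there are exactly 4 ground terms at every depth bound.
N_0 = 4
So |H| = 4.
For each predicate symbol, the number of ground atoms is |H| raised to its arity; summing:
  Parent: 4;  Likes: 4^2 = 16
Total ground atoms: 4 + 16 = 20.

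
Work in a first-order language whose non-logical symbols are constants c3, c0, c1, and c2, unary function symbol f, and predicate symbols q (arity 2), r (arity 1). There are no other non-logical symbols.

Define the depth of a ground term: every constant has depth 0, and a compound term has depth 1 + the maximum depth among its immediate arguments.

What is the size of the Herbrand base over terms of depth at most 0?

20

First count ground terms of depth ≤ 0.
Let N_k count ground terms of depth at most k. Each non-constant term of depth ≤ k is some function symbol applied to depth-≤(k−1) arguments, giving N_k = 4 + N_{k-1}.
N_0 = 4
So |H| = 4.
Each predicate of arity r yields |H|^r ground atoms (one per choice of an r-tuple from H):
  q: 4^2 = 16;  r: 4
Total ground atoms: 16 + 4 = 20.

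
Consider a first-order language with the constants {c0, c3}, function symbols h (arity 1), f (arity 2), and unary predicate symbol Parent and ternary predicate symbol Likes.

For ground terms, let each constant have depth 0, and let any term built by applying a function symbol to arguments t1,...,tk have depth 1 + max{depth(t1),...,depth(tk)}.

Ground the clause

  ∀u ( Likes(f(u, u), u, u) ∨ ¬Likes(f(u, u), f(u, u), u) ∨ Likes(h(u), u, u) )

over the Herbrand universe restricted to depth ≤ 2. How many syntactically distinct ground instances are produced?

74

Ground terms of depth ≤ 2:
  Let N_k count ground terms of depth at most k. Each non-constant term of depth ≤ k is some function symbol applied to depth-≤(k−1) arguments, giving N_k = 2 + N_{k-1} + N_{k-1}^2.
  N_0 = 2
  N_1 = 2 + 2 + 2^2 = 8
  N_2 = 2 + 8 + 8^2 = 74
So there are 74 ground terms available for substitution.
There is 1 variable to instantiate (u),  occurring in at least one literal, so different choices give different ground instances.
Number of ground instances = 74.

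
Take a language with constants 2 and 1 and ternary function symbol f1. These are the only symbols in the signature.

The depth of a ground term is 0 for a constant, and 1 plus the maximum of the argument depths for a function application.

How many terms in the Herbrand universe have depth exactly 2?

992

Let N_k count ground terms of depth at most k. Each non-constant term of depth ≤ k is some function symbol applied to depth-≤(k−1) arguments, giving N_k = 2 + N_{k-1}^3.
N_0 = 2
N_1 = 2 + 2^3 = 10
N_2 = 2 + 10^3 = 1002
Terms of depth exactly 2: N_2 − N_1 = 1002 − 10 = 992.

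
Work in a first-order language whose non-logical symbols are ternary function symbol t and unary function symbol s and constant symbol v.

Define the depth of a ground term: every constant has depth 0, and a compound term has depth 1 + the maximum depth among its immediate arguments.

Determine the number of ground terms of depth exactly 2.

28

Count level by level. With function symbols t/3, s/1, the terms of depth ≤ k are the 1 constant together with each function applied to depth-≤(k−1) tuples, so N_k = 1 + N_{k-1}^3 + N_{k-1}.
N_0 = 1
N_1 = 1 + 1^3 + 1 = 3
N_2 = 1 + 3^3 + 3 = 31
Terms of depth exactly 2: N_2 − N_1 = 31 − 3 = 28.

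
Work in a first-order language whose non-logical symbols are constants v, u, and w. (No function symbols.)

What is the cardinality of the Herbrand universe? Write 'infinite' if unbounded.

3

There are no function symbols, so every ground term is one of the 3 constants.
The Herbrand universe is {v, u, w}, which is finite with 3 elements.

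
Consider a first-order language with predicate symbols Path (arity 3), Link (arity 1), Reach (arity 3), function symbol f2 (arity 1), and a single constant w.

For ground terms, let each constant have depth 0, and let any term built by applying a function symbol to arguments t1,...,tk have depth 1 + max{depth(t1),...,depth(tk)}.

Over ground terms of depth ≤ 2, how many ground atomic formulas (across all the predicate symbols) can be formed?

First count ground terms of depth ≤ 2.
Count level by level. With function symbols f2/1, the terms of depth ≤ k are the 1 constant together with each function applied to depth-≤(k−1) tuples, so N_k = 1 + N_{k-1}.
N_0 = 1
N_1 = 1 + 1 = 2
N_2 = 1 + 2 = 3
So |H| = 3.
Ground atoms are formed by filling each argument slot of a predicate with a term from H, so an r-ary predicate gives |H|^r atoms:
  Path: 3^3 = 27;  Link: 3;  Reach: 3^3 = 27
Total ground atoms: 27 + 3 + 27 = 57.

57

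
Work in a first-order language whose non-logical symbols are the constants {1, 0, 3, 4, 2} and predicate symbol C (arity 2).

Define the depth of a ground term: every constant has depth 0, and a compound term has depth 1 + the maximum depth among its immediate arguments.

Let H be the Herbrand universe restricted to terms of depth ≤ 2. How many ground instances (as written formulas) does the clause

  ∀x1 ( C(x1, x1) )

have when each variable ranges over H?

5

Ground terms of depth ≤ 2:
  With no function symbols every ground term is a constant, so there are exactly 5 ground terms at every depth bound.
  N_0 = 5
  N_1 = 5
  N_2 = 5
  Explicitly: 1, 0, 3, 4, 2.
So there are 5 ground terms available for substitution.
The body mentions the single quantified variable x1; since ground terms form a free algebra, no two substitutions collapse to the same formula.
Number of ground instances = 5.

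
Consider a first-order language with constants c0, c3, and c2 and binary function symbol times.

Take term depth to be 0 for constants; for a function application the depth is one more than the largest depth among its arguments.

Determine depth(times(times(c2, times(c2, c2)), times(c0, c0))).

depth(times(c2, c2)) = 1 + max(0, 0) = 1
depth(times(c2, times(c2, c2))) = 1 + max(0, 1) = 2
depth(times(c0, c0)) = 1 + max(0, 0) = 1
depth(times(times(c2, times(c2, c2)), times(c0, c0))) = 1 + max(2, 1) = 3

3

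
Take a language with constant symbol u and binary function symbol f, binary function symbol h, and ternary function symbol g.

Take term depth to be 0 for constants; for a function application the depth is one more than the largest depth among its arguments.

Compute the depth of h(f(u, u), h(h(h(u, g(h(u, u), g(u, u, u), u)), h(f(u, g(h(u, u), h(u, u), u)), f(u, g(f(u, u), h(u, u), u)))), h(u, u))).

7

depth(f(u, u)) = 1 + max(0, 0) = 1
depth(h(u, u)) = 1 + max(0, 0) = 1
depth(g(u, u, u)) = 1 + max(0, 0, 0) = 1
depth(g(h(u, u), g(u, u, u), u)) = 1 + max(1, 1, 0) = 2
depth(h(u, g(h(u, u), g(u, u, u), u))) = 1 + max(0, 2) = 3
depth(g(h(u, u), h(u, u), u)) = 1 + max(1, 1, 0) = 2
depth(f(u, g(h(u, u), h(u, u), u))) = 1 + max(0, 2) = 3
depth(g(f(u, u), h(u, u), u)) = 1 + max(1, 1, 0) = 2
depth(f(u, g(f(u, u), h(u, u), u))) = 1 + max(0, 2) = 3
depth(h(f(u, g(h(u, u), h(u, u), u)), f(u, g(f(u, u), h(u, u), u)))) = 1 + max(3, 3) = 4
depth(h(h(u, g(h(u, u), g(u, u, u), u)), h(f(u, g(h(u, u), h(u, u), u)), f(u, g(f(u, u), h(u, u), u))))) = 1 + max(3, 4) = 5
depth(h(h(h(u, g(h(u, u), g(u, u, u), u)), h(f(u, g(h(u, u), h(u, u), u)), f(u, g(f(u, u), h(u, u), u)))), h(u, u))) = 1 + max(5, 1) = 6
depth(h(f(u, u), h(h(h(u, g(h(u, u), g(u, u, u), u)), h(f(u, g(h(u, u), h(u, u), u)), f(u, g(f(u, u), h(u, u), u)))), h(u, u)))) = 1 + max(1, 6) = 7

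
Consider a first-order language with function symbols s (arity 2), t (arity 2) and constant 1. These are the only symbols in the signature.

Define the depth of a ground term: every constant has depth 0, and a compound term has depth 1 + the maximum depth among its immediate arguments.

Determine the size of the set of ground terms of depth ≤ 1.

3

Let N_k count ground terms of depth at most k. Each non-constant term of depth ≤ k is some function symbol applied to depth-≤(k−1) arguments, giving N_k = 1 + N_{k-1}^2 + N_{k-1}^2.
N_0 = 1
N_1 = 1 + 1^2 + 1^2 = 3
Explicitly: 1, s(1, 1), t(1, 1).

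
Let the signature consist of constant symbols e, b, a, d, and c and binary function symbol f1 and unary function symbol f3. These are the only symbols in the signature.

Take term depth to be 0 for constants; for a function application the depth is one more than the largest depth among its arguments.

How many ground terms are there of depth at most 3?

Write N_k for the number of ground terms of depth ≤ k. A term of depth ≤ k is either a constant or a function symbol applied to arguments of depth ≤ k−1, so N_k = 5 + N_{k-1}^2 + N_{k-1}.
N_0 = 5
N_1 = 5 + 5^2 + 5 = 35
N_2 = 5 + 35^2 + 35 = 1265
N_3 = 5 + 1265^2 + 1265 = 1601495

1601495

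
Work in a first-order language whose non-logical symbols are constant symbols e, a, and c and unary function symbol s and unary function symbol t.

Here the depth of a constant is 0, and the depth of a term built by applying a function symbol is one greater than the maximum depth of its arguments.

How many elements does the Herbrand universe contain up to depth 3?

45

Let N_k count ground terms of depth at most k. Each non-constant term of depth ≤ k is some function symbol applied to depth-≤(k−1) arguments, giving N_k = 3 + N_{k-1} + N_{k-1}.
N_0 = 3
N_1 = 3 + 3 + 3 = 9
N_2 = 3 + 9 + 9 = 21
N_3 = 3 + 21 + 21 = 45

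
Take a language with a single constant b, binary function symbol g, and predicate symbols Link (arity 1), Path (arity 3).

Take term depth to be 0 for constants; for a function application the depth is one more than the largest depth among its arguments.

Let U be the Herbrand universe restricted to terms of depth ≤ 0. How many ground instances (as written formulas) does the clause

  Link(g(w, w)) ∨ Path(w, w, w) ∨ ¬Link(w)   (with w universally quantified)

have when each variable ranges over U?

Ground terms of depth ≤ 0:
  If N_k denotes the number of depth-≤k ground terms, the 1 constant gives N_0 = 1, and each function symbol of arity r contributes N_{k-1}^r new terms at level k: N_k = 1 + N_{k-1}^2.
  N_0 = 1
  Explicitly: b.
So there is exactly 1 ground term available for substitution.
The clause has 1 distinct variable (w), which appears in the body. In the free term algebra distinct substitutions yield syntactically distinct ground instances.
Number of ground instances = 1.

1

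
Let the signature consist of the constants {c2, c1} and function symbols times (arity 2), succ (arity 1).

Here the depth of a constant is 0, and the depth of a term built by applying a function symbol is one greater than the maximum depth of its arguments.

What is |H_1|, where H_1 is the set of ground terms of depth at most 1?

8

Write N_k for the number of ground terms of depth ≤ k. A term of depth ≤ k is either a constant or a function symbol applied to arguments of depth ≤ k−1, so N_k = 2 + N_{k-1}^2 + N_{k-1}.
N_0 = 2
N_1 = 2 + 2^2 + 2 = 8
Explicitly: c2, c1, times(c2, c2), times(c2, c1), times(c1, c2), times(c1, c1), succ(c2), succ(c1).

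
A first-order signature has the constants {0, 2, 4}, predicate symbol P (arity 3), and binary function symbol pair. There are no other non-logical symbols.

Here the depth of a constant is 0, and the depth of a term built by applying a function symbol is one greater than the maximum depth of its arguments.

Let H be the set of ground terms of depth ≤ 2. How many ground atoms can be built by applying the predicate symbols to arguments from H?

First count ground terms of depth ≤ 2.
Let N_k = |{terms of depth ≤ k}|. Then N_0 = 3 and N_k = 3 + N_{k-1}^2 for k ≥ 1 (one summand per function symbol, arity giving the exponent).
N_0 = 3
N_1 = 3 + 3^2 = 12
N_2 = 3 + 12^2 = 147
So |H| = 147.
Ground atoms are formed by filling each argument slot of a predicate with a term from H, so an r-ary predicate gives |H|^r atoms:
  P: 147^3 = 3176523
Total ground atoms: 3176523.

3176523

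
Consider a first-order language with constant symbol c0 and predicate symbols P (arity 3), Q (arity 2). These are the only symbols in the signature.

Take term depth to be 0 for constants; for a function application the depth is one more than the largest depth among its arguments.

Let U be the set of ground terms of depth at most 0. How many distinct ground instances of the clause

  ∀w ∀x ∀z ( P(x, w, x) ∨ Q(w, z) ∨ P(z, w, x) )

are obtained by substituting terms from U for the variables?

Ground terms of depth ≤ 0:
  With no function symbols every ground term is a constant, so there is exactly 1 ground term at every depth bound.
  N_0 = 1
  Explicitly: c0.
So there is exactly 1 ground term available for substitution.
Each of w, x, z ranges independently over the available ground terms, and distinct assignments produce distinct instances.
Number of ground instances = 1^3 = 1.

1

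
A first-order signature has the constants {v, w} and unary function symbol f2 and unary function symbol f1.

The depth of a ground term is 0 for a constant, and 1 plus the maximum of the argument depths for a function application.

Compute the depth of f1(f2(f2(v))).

depth(f2(v)) = 1 + depth(v) = 1 + 0 = 1
depth(f2(f2(v))) = 1 + depth(f2(v)) = 1 + 1 = 2
depth(f1(f2(f2(v)))) = 1 + depth(f2(f2(v))) = 1 + 2 = 3

3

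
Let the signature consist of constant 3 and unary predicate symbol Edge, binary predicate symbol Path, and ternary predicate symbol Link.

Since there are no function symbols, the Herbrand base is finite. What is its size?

3

With no function symbols, the Herbrand universe is just the 1 constant.
Ground atoms per predicate: Edge: 1, Path: 1^2 = 1, Link: 1^3 = 1.
Herbrand base size = 1 + 1 + 1 = 3.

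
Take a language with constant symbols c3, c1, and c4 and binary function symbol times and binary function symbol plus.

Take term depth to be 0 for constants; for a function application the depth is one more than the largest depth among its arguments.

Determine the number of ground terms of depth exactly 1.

18

Let N_k = |{terms of depth ≤ k}|. Then N_0 = 3 and N_k = 3 + N_{k-1}^2 + N_{k-1}^2 for k ≥ 1 (one summand per function symbol, arity giving the exponent).
N_0 = 3
N_1 = 3 + 3^2 + 3^2 = 21
Terms of depth exactly 1: N_1 − N_0 = 21 − 3 = 18.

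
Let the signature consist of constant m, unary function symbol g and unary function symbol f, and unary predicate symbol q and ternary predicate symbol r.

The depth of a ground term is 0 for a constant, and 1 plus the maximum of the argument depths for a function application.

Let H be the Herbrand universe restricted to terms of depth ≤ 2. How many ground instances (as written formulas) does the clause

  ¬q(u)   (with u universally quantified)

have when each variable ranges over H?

Ground terms of depth ≤ 2:
  Write N_k for the number of ground terms of depth ≤ k. A term of depth ≤ k is either a constant or a function symbol applied to arguments of depth ≤ k−1, so N_k = 1 + N_{k-1} + N_{k-1}.
  N_0 = 1
  N_1 = 1 + 1 + 1 = 3
  N_2 = 1 + 3 + 3 = 7
  Explicitly: m, g(m), g(g(m)), g(f(m)), f(m), f(g(m)), f(f(m)).
So there are 7 ground terms available for substitution.
The body mentions the single quantified variable u; since ground terms form a free algebra, no two substitutions collapse to the same formula.
Number of ground instances = 7.

7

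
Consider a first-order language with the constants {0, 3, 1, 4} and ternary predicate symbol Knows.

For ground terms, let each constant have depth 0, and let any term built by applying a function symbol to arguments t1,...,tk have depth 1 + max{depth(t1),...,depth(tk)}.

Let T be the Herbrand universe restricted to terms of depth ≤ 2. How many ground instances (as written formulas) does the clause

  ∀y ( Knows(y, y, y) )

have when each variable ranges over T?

4

Ground terms of depth ≤ 2:
  With no function symbols every ground term is a constant, so there are exactly 4 ground terms at every depth bound.
  N_0 = 4
  N_1 = 4
  N_2 = 4
So there are 4 ground terms available for substitution.
The variable y ranges independently over the available ground terms, and distinct assignments produce distinct instances.
Number of ground instances = 4.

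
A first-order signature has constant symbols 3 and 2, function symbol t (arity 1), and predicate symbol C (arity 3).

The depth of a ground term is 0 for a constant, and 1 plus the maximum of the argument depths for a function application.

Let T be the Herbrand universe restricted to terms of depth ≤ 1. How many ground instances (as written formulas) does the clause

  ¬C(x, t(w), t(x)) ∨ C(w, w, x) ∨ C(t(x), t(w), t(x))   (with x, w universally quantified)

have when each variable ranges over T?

16

Ground terms of depth ≤ 1:
  Let N_k count ground terms of depth at most k. Each non-constant term of depth ≤ k is some function symbol applied to depth-≤(k−1) arguments, giving N_k = 2 + N_{k-1}.
  N_0 = 2
  N_1 = 2 + 2 = 4
  Explicitly: 3, 2, t(3), t(2).
So there are 4 ground terms available for substitution.
The body mentions every one of the 2 quantified variables; since ground terms form a free algebra, no two substitutions collapse to the same formula.
Number of ground instances = 4^2 = 16.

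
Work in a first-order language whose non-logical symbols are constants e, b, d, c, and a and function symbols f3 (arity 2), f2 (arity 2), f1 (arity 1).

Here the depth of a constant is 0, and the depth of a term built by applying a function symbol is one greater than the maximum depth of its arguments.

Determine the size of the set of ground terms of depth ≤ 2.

7265

Let N_k count ground terms of depth at most k. Each non-constant term of depth ≤ k is some function symbol applied to depth-≤(k−1) arguments, giving N_k = 5 + N_{k-1}^2 + N_{k-1}^2 + N_{k-1}.
N_0 = 5
N_1 = 5 + 5^2 + 5^2 + 5 = 60
N_2 = 5 + 60^2 + 60^2 + 60 = 7265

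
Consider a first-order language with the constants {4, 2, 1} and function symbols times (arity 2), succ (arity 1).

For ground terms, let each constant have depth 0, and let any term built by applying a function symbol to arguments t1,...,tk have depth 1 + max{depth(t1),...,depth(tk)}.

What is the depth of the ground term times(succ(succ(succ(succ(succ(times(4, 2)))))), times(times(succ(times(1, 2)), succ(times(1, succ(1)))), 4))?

depth(times(4, 2)) = 1 + max(0, 0) = 1
depth(succ(times(4, 2))) = 1 + depth(times(4, 2)) = 1 + 1 = 2
depth(succ(succ(times(4, 2)))) = 1 + depth(succ(times(4, 2))) = 1 + 2 = 3
depth(succ(succ(succ(times(4, 2))))) = 1 + depth(succ(succ(times(4, 2)))) = 1 + 3 = 4
depth(succ(succ(succ(succ(times(4, 2)))))) = 1 + depth(succ(succ(succ(times(4, 2))))) = 1 + 4 = 5
depth(succ(succ(succ(succ(succ(times(4, 2))))))) = 1 + depth(succ(succ(succ(succ(times(4, 2)))))) = 1 + 5 = 6
depth(times(1, 2)) = 1 + max(0, 0) = 1
depth(succ(times(1, 2))) = 1 + depth(times(1, 2)) = 1 + 1 = 2
depth(succ(1)) = 1 + depth(1) = 1 + 0 = 1
depth(times(1, succ(1))) = 1 + max(0, 1) = 2
depth(succ(times(1, succ(1)))) = 1 + depth(times(1, succ(1))) = 1 + 2 = 3
depth(times(succ(times(1, 2)), succ(times(1, succ(1))))) = 1 + max(2, 3) = 4
depth(times(times(succ(times(1, 2)), succ(times(1, succ(1)))), 4)) = 1 + max(4, 0) = 5
depth(times(succ(succ(succ(succ(succ(times(4, 2)))))), times(times(succ(times(1, 2)), succ(times(1, succ(1)))), 4))) = 1 + max(6, 5) = 7

7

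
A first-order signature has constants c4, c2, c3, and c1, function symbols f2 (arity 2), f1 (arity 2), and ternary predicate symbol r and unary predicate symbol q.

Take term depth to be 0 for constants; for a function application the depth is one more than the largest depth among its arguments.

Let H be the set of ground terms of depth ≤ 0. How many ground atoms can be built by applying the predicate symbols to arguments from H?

68

First count ground terms of depth ≤ 0.
Let N_k = |{terms of depth ≤ k}|. Then N_0 = 4 and N_k = 4 + N_{k-1}^2 + N_{k-1}^2 for k ≥ 1 (one summand per function symbol, arity giving the exponent).
N_0 = 4
So |H| = 4.
For each predicate symbol, the number of ground atoms is |H| raised to its arity; summing:
  r: 4^3 = 64;  q: 4
Total ground atoms: 64 + 4 = 68.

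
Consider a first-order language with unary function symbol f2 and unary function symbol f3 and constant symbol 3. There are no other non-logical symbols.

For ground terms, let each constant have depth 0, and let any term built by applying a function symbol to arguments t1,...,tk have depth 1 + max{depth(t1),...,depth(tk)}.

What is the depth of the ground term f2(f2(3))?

2

depth(f2(3)) = 1 + depth(3) = 1 + 0 = 1
depth(f2(f2(3))) = 1 + depth(f2(3)) = 1 + 1 = 2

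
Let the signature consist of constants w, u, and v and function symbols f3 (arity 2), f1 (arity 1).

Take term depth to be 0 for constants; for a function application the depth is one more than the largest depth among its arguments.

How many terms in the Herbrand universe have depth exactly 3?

59052

Write N_k for the number of ground terms of depth ≤ k. A term of depth ≤ k is either a constant or a function symbol applied to arguments of depth ≤ k−1, so N_k = 3 + N_{k-1}^2 + N_{k-1}.
N_0 = 3
N_1 = 3 + 3^2 + 3 = 15
N_2 = 3 + 15^2 + 15 = 243
N_3 = 3 + 243^2 + 243 = 59295
Terms of depth exactly 3: N_3 − N_2 = 59295 − 243 = 59052.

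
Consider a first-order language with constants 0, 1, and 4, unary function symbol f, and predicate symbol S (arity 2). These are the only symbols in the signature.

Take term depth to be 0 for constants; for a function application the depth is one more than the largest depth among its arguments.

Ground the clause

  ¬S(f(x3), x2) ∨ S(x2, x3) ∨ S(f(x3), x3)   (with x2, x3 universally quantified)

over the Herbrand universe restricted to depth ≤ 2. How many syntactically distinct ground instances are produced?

81

Ground terms of depth ≤ 2:
  Count level by level. With function symbols f/1, the terms of depth ≤ k are the 3 constants together with each function applied to depth-≤(k−1) tuples, so N_k = 3 + N_{k-1}.
  N_0 = 3
  N_1 = 3 + 3 = 6
  N_2 = 3 + 6 = 9
So there are 9 ground terms available for substitution.
The body mentions every one of the 2 quantified variables; since ground terms form a free algebra, no two substitutions collapse to the same formula.
Number of ground instances = 9^2 = 81.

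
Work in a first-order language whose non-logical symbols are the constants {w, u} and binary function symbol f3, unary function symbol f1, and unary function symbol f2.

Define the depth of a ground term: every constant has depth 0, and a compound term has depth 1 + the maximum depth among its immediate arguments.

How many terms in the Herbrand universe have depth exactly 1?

8

Let N_k = |{terms of depth ≤ k}|. Then N_0 = 2 and N_k = 2 + N_{k-1}^2 + N_{k-1} + N_{k-1} for k ≥ 1 (one summand per function symbol, arity giving the exponent).
N_0 = 2
N_1 = 2 + 2^2 + 2 + 2 = 10
Terms of depth exactly 1: N_1 − N_0 = 10 − 2 = 8.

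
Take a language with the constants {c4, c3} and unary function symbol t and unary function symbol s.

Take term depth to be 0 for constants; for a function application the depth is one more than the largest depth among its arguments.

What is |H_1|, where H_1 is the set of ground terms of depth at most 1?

Let N_k = |{terms of depth ≤ k}|. Then N_0 = 2 and N_k = 2 + N_{k-1} + N_{k-1} for k ≥ 1 (one summand per function symbol, arity giving the exponent).
N_0 = 2
N_1 = 2 + 2 + 2 = 6
Explicitly: c4, c3, t(c4), t(c3), s(c4), s(c3).

6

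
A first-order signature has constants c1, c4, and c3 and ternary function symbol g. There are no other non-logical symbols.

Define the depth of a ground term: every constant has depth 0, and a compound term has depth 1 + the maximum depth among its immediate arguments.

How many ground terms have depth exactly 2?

Write N_k for the number of ground terms of depth ≤ k. A term of depth ≤ k is either a constant or a function symbol applied to arguments of depth ≤ k−1, so N_k = 3 + N_{k-1}^3.
N_0 = 3
N_1 = 3 + 3^3 = 30
N_2 = 3 + 30^3 = 27003
Terms of depth exactly 2: N_2 − N_1 = 27003 − 30 = 26973.

26973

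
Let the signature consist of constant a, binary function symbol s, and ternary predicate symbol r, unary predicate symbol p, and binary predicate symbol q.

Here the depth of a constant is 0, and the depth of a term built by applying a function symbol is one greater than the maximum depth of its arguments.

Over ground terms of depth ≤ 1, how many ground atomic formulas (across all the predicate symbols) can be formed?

First count ground terms of depth ≤ 1.
Let N_k count ground terms of depth at most k. Each non-constant term of depth ≤ k is some function symbol applied to depth-≤(k−1) arguments, giving N_k = 1 + N_{k-1}^2.
N_0 = 1
N_1 = 1 + 1^2 = 2
Explicitly: a, s(a, a).
So |H| = 2.
Ground atoms are formed by filling each argument slot of a predicate with a term from H, so an r-ary predicate gives |H|^r atoms:
  r: 2^3 = 8;  p: 2;  q: 2^2 = 4
Total ground atoms: 8 + 2 + 4 = 14.

14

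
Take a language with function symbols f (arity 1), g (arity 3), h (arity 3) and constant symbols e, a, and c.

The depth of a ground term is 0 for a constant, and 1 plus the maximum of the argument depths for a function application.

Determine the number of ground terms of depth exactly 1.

57

Let N_k = |{terms of depth ≤ k}|. Then N_0 = 3 and N_k = 3 + N_{k-1} + N_{k-1}^3 + N_{k-1}^3 for k ≥ 1 (one summand per function symbol, arity giving the exponent).
N_0 = 3
N_1 = 3 + 3 + 3^3 + 3^3 = 60
Terms of depth exactly 1: N_1 − N_0 = 60 − 3 = 57.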